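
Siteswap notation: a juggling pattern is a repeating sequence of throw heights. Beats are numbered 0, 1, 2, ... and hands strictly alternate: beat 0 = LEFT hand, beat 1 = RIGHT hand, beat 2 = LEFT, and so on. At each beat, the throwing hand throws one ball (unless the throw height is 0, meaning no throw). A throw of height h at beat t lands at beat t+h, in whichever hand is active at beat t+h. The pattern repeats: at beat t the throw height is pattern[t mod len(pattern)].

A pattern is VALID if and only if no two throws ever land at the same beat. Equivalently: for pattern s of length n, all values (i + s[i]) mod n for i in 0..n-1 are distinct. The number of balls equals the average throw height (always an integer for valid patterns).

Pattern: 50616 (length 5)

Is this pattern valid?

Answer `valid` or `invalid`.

i=0: (i + s[i]) mod n = (0 + 5) mod 5 = 0
i=1: (i + s[i]) mod n = (1 + 0) mod 5 = 1
i=2: (i + s[i]) mod n = (2 + 6) mod 5 = 3
i=3: (i + s[i]) mod n = (3 + 1) mod 5 = 4
i=4: (i + s[i]) mod n = (4 + 6) mod 5 = 0
Residues: [0, 1, 3, 4, 0], distinct: False

Answer: invalid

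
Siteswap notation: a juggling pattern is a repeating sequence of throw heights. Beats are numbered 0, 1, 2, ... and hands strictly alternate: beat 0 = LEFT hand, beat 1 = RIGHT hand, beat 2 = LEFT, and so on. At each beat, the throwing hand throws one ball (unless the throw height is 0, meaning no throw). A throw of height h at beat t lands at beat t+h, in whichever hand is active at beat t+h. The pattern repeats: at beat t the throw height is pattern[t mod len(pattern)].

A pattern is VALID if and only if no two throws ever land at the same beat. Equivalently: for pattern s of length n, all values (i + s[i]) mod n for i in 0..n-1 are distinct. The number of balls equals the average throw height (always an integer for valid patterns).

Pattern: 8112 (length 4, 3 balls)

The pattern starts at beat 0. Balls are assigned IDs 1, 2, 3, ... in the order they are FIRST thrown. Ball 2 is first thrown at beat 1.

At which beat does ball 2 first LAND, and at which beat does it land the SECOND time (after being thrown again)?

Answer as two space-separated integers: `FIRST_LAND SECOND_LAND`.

Answer: 2 3

Derivation:
Beat 0 (L): throw ball1 h=8 -> lands@8:L; in-air after throw: [b1@8:L]
Beat 1 (R): throw ball2 h=1 -> lands@2:L; in-air after throw: [b2@2:L b1@8:L]
Beat 2 (L): throw ball2 h=1 -> lands@3:R; in-air after throw: [b2@3:R b1@8:L]
Beat 3 (R): throw ball2 h=2 -> lands@5:R; in-air after throw: [b2@5:R b1@8:L]
Ball 2: thrown@1 h=1 -> first land @2; rethrown@2 h=1 -> second land @3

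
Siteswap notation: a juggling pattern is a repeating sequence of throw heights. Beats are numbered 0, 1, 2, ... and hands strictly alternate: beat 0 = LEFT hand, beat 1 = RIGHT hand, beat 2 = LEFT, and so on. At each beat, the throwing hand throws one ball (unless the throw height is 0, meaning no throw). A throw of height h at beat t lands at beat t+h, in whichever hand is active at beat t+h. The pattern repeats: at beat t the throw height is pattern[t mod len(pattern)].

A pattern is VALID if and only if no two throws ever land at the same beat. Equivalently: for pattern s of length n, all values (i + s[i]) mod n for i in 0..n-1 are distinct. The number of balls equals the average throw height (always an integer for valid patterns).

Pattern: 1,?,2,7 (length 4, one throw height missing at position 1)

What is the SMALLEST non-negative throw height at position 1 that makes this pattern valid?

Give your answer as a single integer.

Answer: 2

Derivation:
i=0: (0 + 1) mod 4 = 1
i=1: s[i]=? (unknown)
i=2: (2 + 2) mod 4 = 0
i=3: (3 + 7) mod 4 = 2
Known residues: [0, 1, 2]; need a permutation of 0..3, so missing residue r = 3
Need (1 + s) mod 4 = 3; smallest s = (3 - 1) mod 4 = 2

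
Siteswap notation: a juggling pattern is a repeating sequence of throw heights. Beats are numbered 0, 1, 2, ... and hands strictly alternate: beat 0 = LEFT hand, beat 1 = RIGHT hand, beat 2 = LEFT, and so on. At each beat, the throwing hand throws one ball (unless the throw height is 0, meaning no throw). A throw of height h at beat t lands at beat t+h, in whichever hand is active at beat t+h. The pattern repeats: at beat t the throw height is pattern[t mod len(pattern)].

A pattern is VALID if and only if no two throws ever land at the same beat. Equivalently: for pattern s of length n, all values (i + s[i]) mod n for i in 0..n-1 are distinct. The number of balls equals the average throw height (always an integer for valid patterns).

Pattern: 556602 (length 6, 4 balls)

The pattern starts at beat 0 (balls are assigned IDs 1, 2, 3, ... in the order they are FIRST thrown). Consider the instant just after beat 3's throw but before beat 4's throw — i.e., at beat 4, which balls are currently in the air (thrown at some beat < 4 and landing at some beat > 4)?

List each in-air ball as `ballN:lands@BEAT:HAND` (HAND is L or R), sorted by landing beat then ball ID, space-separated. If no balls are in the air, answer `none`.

Answer: ball1:lands@5:R ball2:lands@6:L ball3:lands@8:L ball4:lands@9:R

Derivation:
Beat 0 (L): throw ball1 h=5 -> lands@5:R; in-air after throw: [b1@5:R]
Beat 1 (R): throw ball2 h=5 -> lands@6:L; in-air after throw: [b1@5:R b2@6:L]
Beat 2 (L): throw ball3 h=6 -> lands@8:L; in-air after throw: [b1@5:R b2@6:L b3@8:L]
Beat 3 (R): throw ball4 h=6 -> lands@9:R; in-air after throw: [b1@5:R b2@6:L b3@8:L b4@9:R]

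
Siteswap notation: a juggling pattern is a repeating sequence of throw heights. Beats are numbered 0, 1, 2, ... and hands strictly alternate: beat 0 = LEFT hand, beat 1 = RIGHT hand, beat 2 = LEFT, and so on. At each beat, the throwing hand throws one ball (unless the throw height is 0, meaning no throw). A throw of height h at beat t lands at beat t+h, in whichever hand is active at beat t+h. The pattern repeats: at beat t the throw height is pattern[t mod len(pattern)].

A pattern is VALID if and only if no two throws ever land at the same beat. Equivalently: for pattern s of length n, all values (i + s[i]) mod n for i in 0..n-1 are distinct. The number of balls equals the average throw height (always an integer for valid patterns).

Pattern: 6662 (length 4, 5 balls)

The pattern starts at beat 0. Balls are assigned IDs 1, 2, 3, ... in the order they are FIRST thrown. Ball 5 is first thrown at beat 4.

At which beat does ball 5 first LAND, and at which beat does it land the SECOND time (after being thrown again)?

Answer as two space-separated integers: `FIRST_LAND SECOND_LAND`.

Beat 0 (L): throw ball1 h=6 -> lands@6:L; in-air after throw: [b1@6:L]
Beat 1 (R): throw ball2 h=6 -> lands@7:R; in-air after throw: [b1@6:L b2@7:R]
Beat 2 (L): throw ball3 h=6 -> lands@8:L; in-air after throw: [b1@6:L b2@7:R b3@8:L]
Beat 3 (R): throw ball4 h=2 -> lands@5:R; in-air after throw: [b4@5:R b1@6:L b2@7:R b3@8:L]
Beat 4 (L): throw ball5 h=6 -> lands@10:L; in-air after throw: [b4@5:R b1@6:L b2@7:R b3@8:L b5@10:L]
Beat 5 (R): throw ball4 h=6 -> lands@11:R; in-air after throw: [b1@6:L b2@7:R b3@8:L b5@10:L b4@11:R]
Beat 6 (L): throw ball1 h=6 -> lands@12:L; in-air after throw: [b2@7:R b3@8:L b5@10:L b4@11:R b1@12:L]
Beat 7 (R): throw ball2 h=2 -> lands@9:R; in-air after throw: [b3@8:L b2@9:R b5@10:L b4@11:R b1@12:L]
Beat 8 (L): throw ball3 h=6 -> lands@14:L; in-air after throw: [b2@9:R b5@10:L b4@11:R b1@12:L b3@14:L]
Beat 9 (R): throw ball2 h=6 -> lands@15:R; in-air after throw: [b5@10:L b4@11:R b1@12:L b3@14:L b2@15:R]
Beat 10 (L): throw ball5 h=6 -> lands@16:L; in-air after throw: [b4@11:R b1@12:L b3@14:L b2@15:R b5@16:L]
Beat 11 (R): throw ball4 h=2 -> lands@13:R; in-air after throw: [b1@12:L b4@13:R b3@14:L b2@15:R b5@16:L]
Beat 12 (L): throw ball1 h=6 -> lands@18:L; in-air after throw: [b4@13:R b3@14:L b2@15:R b5@16:L b1@18:L]
Beat 13 (R): throw ball4 h=6 -> lands@19:R; in-air after throw: [b3@14:L b2@15:R b5@16:L b1@18:L b4@19:R]
Beat 14 (L): throw ball3 h=6 -> lands@20:L; in-air after throw: [b2@15:R b5@16:L b1@18:L b4@19:R b3@20:L]
Beat 15 (R): throw ball2 h=2 -> lands@17:R; in-air after throw: [b5@16:L b2@17:R b1@18:L b4@19:R b3@20:L]
Beat 16 (L): throw ball5 h=6 -> lands@22:L; in-air after throw: [b2@17:R b1@18:L b4@19:R b3@20:L b5@22:L]
Ball 5: thrown@4 h=6 -> first land @10; rethrown@10 h=6 -> second land @16

Answer: 10 16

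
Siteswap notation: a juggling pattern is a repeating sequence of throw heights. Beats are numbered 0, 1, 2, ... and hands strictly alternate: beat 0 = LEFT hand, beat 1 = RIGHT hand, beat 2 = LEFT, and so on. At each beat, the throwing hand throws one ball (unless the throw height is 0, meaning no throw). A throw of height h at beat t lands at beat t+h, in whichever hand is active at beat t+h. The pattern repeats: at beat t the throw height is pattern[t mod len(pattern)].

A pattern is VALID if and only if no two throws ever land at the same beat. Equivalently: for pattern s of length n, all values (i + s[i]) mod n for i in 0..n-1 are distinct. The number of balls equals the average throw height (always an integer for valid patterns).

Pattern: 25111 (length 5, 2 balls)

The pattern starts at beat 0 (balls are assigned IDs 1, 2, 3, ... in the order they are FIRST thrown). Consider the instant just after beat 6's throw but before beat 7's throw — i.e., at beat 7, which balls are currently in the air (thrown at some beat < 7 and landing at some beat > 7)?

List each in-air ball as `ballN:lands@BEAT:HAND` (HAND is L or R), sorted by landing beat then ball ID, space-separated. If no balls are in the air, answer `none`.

Answer: ball2:lands@11:R

Derivation:
Beat 0 (L): throw ball1 h=2 -> lands@2:L; in-air after throw: [b1@2:L]
Beat 1 (R): throw ball2 h=5 -> lands@6:L; in-air after throw: [b1@2:L b2@6:L]
Beat 2 (L): throw ball1 h=1 -> lands@3:R; in-air after throw: [b1@3:R b2@6:L]
Beat 3 (R): throw ball1 h=1 -> lands@4:L; in-air after throw: [b1@4:L b2@6:L]
Beat 4 (L): throw ball1 h=1 -> lands@5:R; in-air after throw: [b1@5:R b2@6:L]
Beat 5 (R): throw ball1 h=2 -> lands@7:R; in-air after throw: [b2@6:L b1@7:R]
Beat 6 (L): throw ball2 h=5 -> lands@11:R; in-air after throw: [b1@7:R b2@11:R]
Beat 7 (R): throw ball1 h=1 -> lands@8:L; in-air after throw: [b1@8:L b2@11:R]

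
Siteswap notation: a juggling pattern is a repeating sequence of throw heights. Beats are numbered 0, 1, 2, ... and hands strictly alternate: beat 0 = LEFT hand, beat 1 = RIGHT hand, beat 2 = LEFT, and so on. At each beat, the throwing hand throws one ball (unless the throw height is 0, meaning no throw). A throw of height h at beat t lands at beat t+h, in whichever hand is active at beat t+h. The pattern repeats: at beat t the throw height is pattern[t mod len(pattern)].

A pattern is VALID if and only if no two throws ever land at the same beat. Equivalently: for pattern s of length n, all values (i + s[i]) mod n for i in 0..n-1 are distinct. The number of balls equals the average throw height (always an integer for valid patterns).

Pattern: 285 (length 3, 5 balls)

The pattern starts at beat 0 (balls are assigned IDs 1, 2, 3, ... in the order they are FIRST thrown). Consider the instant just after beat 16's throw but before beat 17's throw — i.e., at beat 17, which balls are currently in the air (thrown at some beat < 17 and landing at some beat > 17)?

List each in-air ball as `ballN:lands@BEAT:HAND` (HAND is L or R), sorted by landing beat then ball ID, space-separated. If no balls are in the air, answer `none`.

Answer: ball3:lands@18:L ball4:lands@19:R ball5:lands@21:R ball2:lands@24:L

Derivation:
Beat 0 (L): throw ball1 h=2 -> lands@2:L; in-air after throw: [b1@2:L]
Beat 1 (R): throw ball2 h=8 -> lands@9:R; in-air after throw: [b1@2:L b2@9:R]
Beat 2 (L): throw ball1 h=5 -> lands@7:R; in-air after throw: [b1@7:R b2@9:R]
Beat 3 (R): throw ball3 h=2 -> lands@5:R; in-air after throw: [b3@5:R b1@7:R b2@9:R]
Beat 4 (L): throw ball4 h=8 -> lands@12:L; in-air after throw: [b3@5:R b1@7:R b2@9:R b4@12:L]
Beat 5 (R): throw ball3 h=5 -> lands@10:L; in-air after throw: [b1@7:R b2@9:R b3@10:L b4@12:L]
Beat 6 (L): throw ball5 h=2 -> lands@8:L; in-air after throw: [b1@7:R b5@8:L b2@9:R b3@10:L b4@12:L]
Beat 7 (R): throw ball1 h=8 -> lands@15:R; in-air after throw: [b5@8:L b2@9:R b3@10:L b4@12:L b1@15:R]
Beat 8 (L): throw ball5 h=5 -> lands@13:R; in-air after throw: [b2@9:R b3@10:L b4@12:L b5@13:R b1@15:R]
Beat 9 (R): throw ball2 h=2 -> lands@11:R; in-air after throw: [b3@10:L b2@11:R b4@12:L b5@13:R b1@15:R]
Beat 10 (L): throw ball3 h=8 -> lands@18:L; in-air after throw: [b2@11:R b4@12:L b5@13:R b1@15:R b3@18:L]
Beat 11 (R): throw ball2 h=5 -> lands@16:L; in-air after throw: [b4@12:L b5@13:R b1@15:R b2@16:L b3@18:L]
Beat 12 (L): throw ball4 h=2 -> lands@14:L; in-air after throw: [b5@13:R b4@14:L b1@15:R b2@16:L b3@18:L]
Beat 13 (R): throw ball5 h=8 -> lands@21:R; in-air after throw: [b4@14:L b1@15:R b2@16:L b3@18:L b5@21:R]
Beat 14 (L): throw ball4 h=5 -> lands@19:R; in-air after throw: [b1@15:R b2@16:L b3@18:L b4@19:R b5@21:R]
Beat 15 (R): throw ball1 h=2 -> lands@17:R; in-air after throw: [b2@16:L b1@17:R b3@18:L b4@19:R b5@21:R]
Beat 16 (L): throw ball2 h=8 -> lands@24:L; in-air after throw: [b1@17:R b3@18:L b4@19:R b5@21:R b2@24:L]
Beat 17 (R): throw ball1 h=5 -> lands@22:L; in-air after throw: [b3@18:L b4@19:R b5@21:R b1@22:L b2@24:L]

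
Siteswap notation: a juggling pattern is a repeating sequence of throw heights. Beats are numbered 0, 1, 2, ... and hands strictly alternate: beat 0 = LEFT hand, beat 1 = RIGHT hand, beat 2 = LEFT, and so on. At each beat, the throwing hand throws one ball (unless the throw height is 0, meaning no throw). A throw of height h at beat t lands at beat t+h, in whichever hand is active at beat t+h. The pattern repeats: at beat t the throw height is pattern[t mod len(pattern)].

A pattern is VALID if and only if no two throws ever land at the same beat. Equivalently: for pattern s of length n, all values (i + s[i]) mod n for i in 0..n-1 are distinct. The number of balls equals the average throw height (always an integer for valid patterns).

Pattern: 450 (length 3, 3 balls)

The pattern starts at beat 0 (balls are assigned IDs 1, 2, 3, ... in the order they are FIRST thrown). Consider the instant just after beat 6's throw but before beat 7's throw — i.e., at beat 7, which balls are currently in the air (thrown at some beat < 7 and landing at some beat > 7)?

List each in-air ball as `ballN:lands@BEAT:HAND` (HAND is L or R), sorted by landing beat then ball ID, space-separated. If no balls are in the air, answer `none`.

Answer: ball1:lands@9:R ball2:lands@10:L

Derivation:
Beat 0 (L): throw ball1 h=4 -> lands@4:L; in-air after throw: [b1@4:L]
Beat 1 (R): throw ball2 h=5 -> lands@6:L; in-air after throw: [b1@4:L b2@6:L]
Beat 3 (R): throw ball3 h=4 -> lands@7:R; in-air after throw: [b1@4:L b2@6:L b3@7:R]
Beat 4 (L): throw ball1 h=5 -> lands@9:R; in-air after throw: [b2@6:L b3@7:R b1@9:R]
Beat 6 (L): throw ball2 h=4 -> lands@10:L; in-air after throw: [b3@7:R b1@9:R b2@10:L]
Beat 7 (R): throw ball3 h=5 -> lands@12:L; in-air after throw: [b1@9:R b2@10:L b3@12:L]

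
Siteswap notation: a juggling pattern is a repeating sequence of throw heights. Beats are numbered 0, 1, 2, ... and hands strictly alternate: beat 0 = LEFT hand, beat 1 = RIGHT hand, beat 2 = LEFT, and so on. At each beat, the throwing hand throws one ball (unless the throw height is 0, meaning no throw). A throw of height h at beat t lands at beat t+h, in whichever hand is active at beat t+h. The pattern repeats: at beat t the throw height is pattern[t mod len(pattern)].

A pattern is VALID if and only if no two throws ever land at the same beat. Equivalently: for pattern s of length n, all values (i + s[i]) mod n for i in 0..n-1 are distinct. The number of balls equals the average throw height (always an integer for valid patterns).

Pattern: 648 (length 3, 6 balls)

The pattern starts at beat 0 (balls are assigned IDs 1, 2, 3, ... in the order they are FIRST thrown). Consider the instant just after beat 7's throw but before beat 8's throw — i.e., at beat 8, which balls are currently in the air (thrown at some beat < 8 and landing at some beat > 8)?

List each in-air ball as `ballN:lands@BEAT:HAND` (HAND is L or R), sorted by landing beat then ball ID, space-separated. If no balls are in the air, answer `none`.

Beat 0 (L): throw ball1 h=6 -> lands@6:L; in-air after throw: [b1@6:L]
Beat 1 (R): throw ball2 h=4 -> lands@5:R; in-air after throw: [b2@5:R b1@6:L]
Beat 2 (L): throw ball3 h=8 -> lands@10:L; in-air after throw: [b2@5:R b1@6:L b3@10:L]
Beat 3 (R): throw ball4 h=6 -> lands@9:R; in-air after throw: [b2@5:R b1@6:L b4@9:R b3@10:L]
Beat 4 (L): throw ball5 h=4 -> lands@8:L; in-air after throw: [b2@5:R b1@6:L b5@8:L b4@9:R b3@10:L]
Beat 5 (R): throw ball2 h=8 -> lands@13:R; in-air after throw: [b1@6:L b5@8:L b4@9:R b3@10:L b2@13:R]
Beat 6 (L): throw ball1 h=6 -> lands@12:L; in-air after throw: [b5@8:L b4@9:R b3@10:L b1@12:L b2@13:R]
Beat 7 (R): throw ball6 h=4 -> lands@11:R; in-air after throw: [b5@8:L b4@9:R b3@10:L b6@11:R b1@12:L b2@13:R]
Beat 8 (L): throw ball5 h=8 -> lands@16:L; in-air after throw: [b4@9:R b3@10:L b6@11:R b1@12:L b2@13:R b5@16:L]

Answer: ball4:lands@9:R ball3:lands@10:L ball6:lands@11:R ball1:lands@12:L ball2:lands@13:R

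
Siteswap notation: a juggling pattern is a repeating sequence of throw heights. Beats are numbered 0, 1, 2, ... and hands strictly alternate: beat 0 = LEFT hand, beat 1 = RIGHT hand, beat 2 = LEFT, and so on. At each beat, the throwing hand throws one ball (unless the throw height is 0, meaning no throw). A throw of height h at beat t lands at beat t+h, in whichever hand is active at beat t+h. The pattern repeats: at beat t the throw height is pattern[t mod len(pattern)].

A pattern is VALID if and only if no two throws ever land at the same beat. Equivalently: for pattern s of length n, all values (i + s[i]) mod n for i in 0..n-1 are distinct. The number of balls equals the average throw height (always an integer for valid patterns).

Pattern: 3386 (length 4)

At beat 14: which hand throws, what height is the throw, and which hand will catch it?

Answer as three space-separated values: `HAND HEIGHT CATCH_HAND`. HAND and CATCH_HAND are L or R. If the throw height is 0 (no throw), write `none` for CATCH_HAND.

Beat 14: 14 mod 2 = 0, so hand = L
Throw height = pattern[14 mod 4] = pattern[2] = 8
Lands at beat 14+8=22, 22 mod 2 = 0, so catch hand = L

Answer: L 8 L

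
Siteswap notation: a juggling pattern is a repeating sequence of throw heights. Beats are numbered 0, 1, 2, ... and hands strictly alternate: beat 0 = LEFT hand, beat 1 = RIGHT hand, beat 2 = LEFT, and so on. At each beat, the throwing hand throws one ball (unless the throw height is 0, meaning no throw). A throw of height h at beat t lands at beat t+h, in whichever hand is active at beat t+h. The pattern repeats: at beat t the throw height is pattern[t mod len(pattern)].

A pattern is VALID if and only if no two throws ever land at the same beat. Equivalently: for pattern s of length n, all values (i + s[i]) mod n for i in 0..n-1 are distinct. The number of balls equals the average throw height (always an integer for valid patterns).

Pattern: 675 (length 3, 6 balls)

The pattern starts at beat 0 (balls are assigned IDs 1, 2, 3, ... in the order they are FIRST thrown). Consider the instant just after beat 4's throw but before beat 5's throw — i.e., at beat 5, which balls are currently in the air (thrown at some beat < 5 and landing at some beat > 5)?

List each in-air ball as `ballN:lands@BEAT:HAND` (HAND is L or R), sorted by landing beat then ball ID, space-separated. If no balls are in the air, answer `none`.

Answer: ball1:lands@6:L ball3:lands@7:R ball2:lands@8:L ball4:lands@9:R ball5:lands@11:R

Derivation:
Beat 0 (L): throw ball1 h=6 -> lands@6:L; in-air after throw: [b1@6:L]
Beat 1 (R): throw ball2 h=7 -> lands@8:L; in-air after throw: [b1@6:L b2@8:L]
Beat 2 (L): throw ball3 h=5 -> lands@7:R; in-air after throw: [b1@6:L b3@7:R b2@8:L]
Beat 3 (R): throw ball4 h=6 -> lands@9:R; in-air after throw: [b1@6:L b3@7:R b2@8:L b4@9:R]
Beat 4 (L): throw ball5 h=7 -> lands@11:R; in-air after throw: [b1@6:L b3@7:R b2@8:L b4@9:R b5@11:R]
Beat 5 (R): throw ball6 h=5 -> lands@10:L; in-air after throw: [b1@6:L b3@7:R b2@8:L b4@9:R b6@10:L b5@11:R]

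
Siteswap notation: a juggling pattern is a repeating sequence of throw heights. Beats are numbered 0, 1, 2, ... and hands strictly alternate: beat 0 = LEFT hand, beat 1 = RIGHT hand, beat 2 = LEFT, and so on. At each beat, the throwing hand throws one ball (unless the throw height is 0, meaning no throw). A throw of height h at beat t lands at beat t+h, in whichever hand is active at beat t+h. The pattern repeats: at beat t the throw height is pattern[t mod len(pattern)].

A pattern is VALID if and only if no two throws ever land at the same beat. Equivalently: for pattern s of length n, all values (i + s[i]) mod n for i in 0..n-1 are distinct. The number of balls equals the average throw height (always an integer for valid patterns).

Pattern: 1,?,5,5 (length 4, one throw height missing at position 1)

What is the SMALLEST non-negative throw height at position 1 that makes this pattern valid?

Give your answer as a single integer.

Answer: 1

Derivation:
i=0: (0 + 1) mod 4 = 1
i=1: s[i]=? (unknown)
i=2: (2 + 5) mod 4 = 3
i=3: (3 + 5) mod 4 = 0
Known residues: [0, 1, 3]; need a permutation of 0..3, so missing residue r = 2
Need (1 + s) mod 4 = 2; smallest s = (2 - 1) mod 4 = 1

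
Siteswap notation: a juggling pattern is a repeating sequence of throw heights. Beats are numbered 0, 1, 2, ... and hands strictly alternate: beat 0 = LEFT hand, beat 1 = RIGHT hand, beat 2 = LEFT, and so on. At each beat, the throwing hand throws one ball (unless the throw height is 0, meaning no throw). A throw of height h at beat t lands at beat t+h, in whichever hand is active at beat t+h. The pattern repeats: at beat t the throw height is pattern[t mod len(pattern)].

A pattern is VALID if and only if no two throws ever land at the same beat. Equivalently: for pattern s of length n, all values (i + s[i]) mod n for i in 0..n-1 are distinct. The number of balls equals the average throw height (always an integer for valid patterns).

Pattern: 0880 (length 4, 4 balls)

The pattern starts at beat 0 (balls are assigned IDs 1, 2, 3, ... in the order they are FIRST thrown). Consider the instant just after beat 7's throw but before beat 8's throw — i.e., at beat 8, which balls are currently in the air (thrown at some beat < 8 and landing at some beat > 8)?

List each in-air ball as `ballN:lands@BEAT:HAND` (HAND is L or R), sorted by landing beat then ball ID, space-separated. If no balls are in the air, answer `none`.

Answer: ball1:lands@9:R ball2:lands@10:L ball3:lands@13:R ball4:lands@14:L

Derivation:
Beat 1 (R): throw ball1 h=8 -> lands@9:R; in-air after throw: [b1@9:R]
Beat 2 (L): throw ball2 h=8 -> lands@10:L; in-air after throw: [b1@9:R b2@10:L]
Beat 5 (R): throw ball3 h=8 -> lands@13:R; in-air after throw: [b1@9:R b2@10:L b3@13:R]
Beat 6 (L): throw ball4 h=8 -> lands@14:L; in-air after throw: [b1@9:R b2@10:L b3@13:R b4@14:L]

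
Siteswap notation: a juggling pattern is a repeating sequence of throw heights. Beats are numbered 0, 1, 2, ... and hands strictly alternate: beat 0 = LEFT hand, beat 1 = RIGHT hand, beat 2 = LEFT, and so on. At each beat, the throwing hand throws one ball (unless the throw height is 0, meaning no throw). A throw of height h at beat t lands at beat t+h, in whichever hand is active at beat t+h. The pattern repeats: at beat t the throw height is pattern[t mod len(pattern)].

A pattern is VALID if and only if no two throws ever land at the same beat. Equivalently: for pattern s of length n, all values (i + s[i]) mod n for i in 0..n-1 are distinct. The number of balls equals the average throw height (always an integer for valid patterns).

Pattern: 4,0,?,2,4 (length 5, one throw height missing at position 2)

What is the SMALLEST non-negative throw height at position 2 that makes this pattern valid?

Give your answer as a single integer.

i=0: (0 + 4) mod 5 = 4
i=1: (1 + 0) mod 5 = 1
i=2: s[i]=? (unknown)
i=3: (3 + 2) mod 5 = 0
i=4: (4 + 4) mod 5 = 3
Known residues: [0, 1, 3, 4]; need a permutation of 0..4, so missing residue r = 2
Need (2 + s) mod 5 = 2; smallest s = (2 - 2) mod 5 = 0

Answer: 0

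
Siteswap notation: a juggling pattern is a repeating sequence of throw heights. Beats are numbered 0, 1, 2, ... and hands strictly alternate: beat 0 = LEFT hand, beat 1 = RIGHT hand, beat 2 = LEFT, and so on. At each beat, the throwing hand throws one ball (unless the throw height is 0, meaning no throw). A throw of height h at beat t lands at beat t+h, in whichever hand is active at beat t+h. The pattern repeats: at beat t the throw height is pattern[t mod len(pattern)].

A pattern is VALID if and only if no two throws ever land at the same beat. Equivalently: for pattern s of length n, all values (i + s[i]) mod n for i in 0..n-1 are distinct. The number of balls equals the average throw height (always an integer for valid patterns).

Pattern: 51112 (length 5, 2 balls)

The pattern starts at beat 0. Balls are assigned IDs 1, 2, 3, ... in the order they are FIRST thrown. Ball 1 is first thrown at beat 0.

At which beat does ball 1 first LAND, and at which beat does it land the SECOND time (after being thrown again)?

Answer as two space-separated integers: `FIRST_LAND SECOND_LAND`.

Beat 0 (L): throw ball1 h=5 -> lands@5:R; in-air after throw: [b1@5:R]
Beat 1 (R): throw ball2 h=1 -> lands@2:L; in-air after throw: [b2@2:L b1@5:R]
Beat 2 (L): throw ball2 h=1 -> lands@3:R; in-air after throw: [b2@3:R b1@5:R]
Beat 3 (R): throw ball2 h=1 -> lands@4:L; in-air after throw: [b2@4:L b1@5:R]
Beat 4 (L): throw ball2 h=2 -> lands@6:L; in-air after throw: [b1@5:R b2@6:L]
Beat 5 (R): throw ball1 h=5 -> lands@10:L; in-air after throw: [b2@6:L b1@10:L]
Beat 6 (L): throw ball2 h=1 -> lands@7:R; in-air after throw: [b2@7:R b1@10:L]
Beat 7 (R): throw ball2 h=1 -> lands@8:L; in-air after throw: [b2@8:L b1@10:L]
Beat 8 (L): throw ball2 h=1 -> lands@9:R; in-air after throw: [b2@9:R b1@10:L]
Beat 9 (R): throw ball2 h=2 -> lands@11:R; in-air after throw: [b1@10:L b2@11:R]
Beat 10 (L): throw ball1 h=5 -> lands@15:R; in-air after throw: [b2@11:R b1@15:R]
Ball 1: thrown@0 h=5 -> first land @5; rethrown@5 h=5 -> second land @10

Answer: 5 10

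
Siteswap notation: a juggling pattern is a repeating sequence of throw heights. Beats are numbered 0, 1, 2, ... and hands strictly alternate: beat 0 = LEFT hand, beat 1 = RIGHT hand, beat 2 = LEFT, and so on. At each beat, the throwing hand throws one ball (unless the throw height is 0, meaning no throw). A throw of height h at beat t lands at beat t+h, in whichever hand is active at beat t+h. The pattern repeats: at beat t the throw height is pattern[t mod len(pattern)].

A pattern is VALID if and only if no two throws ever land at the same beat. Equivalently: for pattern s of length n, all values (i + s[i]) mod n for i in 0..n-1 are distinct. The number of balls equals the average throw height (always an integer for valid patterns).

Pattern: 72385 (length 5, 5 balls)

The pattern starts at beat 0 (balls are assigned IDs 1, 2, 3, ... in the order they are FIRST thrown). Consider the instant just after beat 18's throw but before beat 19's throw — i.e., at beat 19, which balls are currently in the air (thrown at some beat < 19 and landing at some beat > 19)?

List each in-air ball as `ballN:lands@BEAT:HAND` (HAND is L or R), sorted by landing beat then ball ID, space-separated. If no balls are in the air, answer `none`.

Answer: ball1:lands@20:L ball2:lands@21:R ball3:lands@22:L ball5:lands@26:L

Derivation:
Beat 0 (L): throw ball1 h=7 -> lands@7:R; in-air after throw: [b1@7:R]
Beat 1 (R): throw ball2 h=2 -> lands@3:R; in-air after throw: [b2@3:R b1@7:R]
Beat 2 (L): throw ball3 h=3 -> lands@5:R; in-air after throw: [b2@3:R b3@5:R b1@7:R]
Beat 3 (R): throw ball2 h=8 -> lands@11:R; in-air after throw: [b3@5:R b1@7:R b2@11:R]
Beat 4 (L): throw ball4 h=5 -> lands@9:R; in-air after throw: [b3@5:R b1@7:R b4@9:R b2@11:R]
Beat 5 (R): throw ball3 h=7 -> lands@12:L; in-air after throw: [b1@7:R b4@9:R b2@11:R b3@12:L]
Beat 6 (L): throw ball5 h=2 -> lands@8:L; in-air after throw: [b1@7:R b5@8:L b4@9:R b2@11:R b3@12:L]
Beat 7 (R): throw ball1 h=3 -> lands@10:L; in-air after throw: [b5@8:L b4@9:R b1@10:L b2@11:R b3@12:L]
Beat 8 (L): throw ball5 h=8 -> lands@16:L; in-air after throw: [b4@9:R b1@10:L b2@11:R b3@12:L b5@16:L]
Beat 9 (R): throw ball4 h=5 -> lands@14:L; in-air after throw: [b1@10:L b2@11:R b3@12:L b4@14:L b5@16:L]
Beat 10 (L): throw ball1 h=7 -> lands@17:R; in-air after throw: [b2@11:R b3@12:L b4@14:L b5@16:L b1@17:R]
Beat 11 (R): throw ball2 h=2 -> lands@13:R; in-air after throw: [b3@12:L b2@13:R b4@14:L b5@16:L b1@17:R]
Beat 12 (L): throw ball3 h=3 -> lands@15:R; in-air after throw: [b2@13:R b4@14:L b3@15:R b5@16:L b1@17:R]
Beat 13 (R): throw ball2 h=8 -> lands@21:R; in-air after throw: [b4@14:L b3@15:R b5@16:L b1@17:R b2@21:R]
Beat 14 (L): throw ball4 h=5 -> lands@19:R; in-air after throw: [b3@15:R b5@16:L b1@17:R b4@19:R b2@21:R]
Beat 15 (R): throw ball3 h=7 -> lands@22:L; in-air after throw: [b5@16:L b1@17:R b4@19:R b2@21:R b3@22:L]
Beat 16 (L): throw ball5 h=2 -> lands@18:L; in-air after throw: [b1@17:R b5@18:L b4@19:R b2@21:R b3@22:L]
Beat 17 (R): throw ball1 h=3 -> lands@20:L; in-air after throw: [b5@18:L b4@19:R b1@20:L b2@21:R b3@22:L]
Beat 18 (L): throw ball5 h=8 -> lands@26:L; in-air after throw: [b4@19:R b1@20:L b2@21:R b3@22:L b5@26:L]
Beat 19 (R): throw ball4 h=5 -> lands@24:L; in-air after throw: [b1@20:L b2@21:R b3@22:L b4@24:L b5@26:L]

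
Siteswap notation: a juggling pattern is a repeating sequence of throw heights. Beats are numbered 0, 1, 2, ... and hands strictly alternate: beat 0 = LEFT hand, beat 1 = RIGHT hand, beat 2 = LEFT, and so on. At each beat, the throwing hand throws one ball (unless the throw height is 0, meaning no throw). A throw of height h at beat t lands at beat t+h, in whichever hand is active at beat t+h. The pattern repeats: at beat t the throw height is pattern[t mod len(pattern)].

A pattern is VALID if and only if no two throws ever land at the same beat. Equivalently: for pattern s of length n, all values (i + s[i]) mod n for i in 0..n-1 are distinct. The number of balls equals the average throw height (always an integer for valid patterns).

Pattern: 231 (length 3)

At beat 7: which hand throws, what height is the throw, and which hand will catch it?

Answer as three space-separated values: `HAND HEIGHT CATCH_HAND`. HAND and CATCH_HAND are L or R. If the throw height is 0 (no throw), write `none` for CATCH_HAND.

Answer: R 3 L

Derivation:
Beat 7: 7 mod 2 = 1, so hand = R
Throw height = pattern[7 mod 3] = pattern[1] = 3
Lands at beat 7+3=10, 10 mod 2 = 0, so catch hand = L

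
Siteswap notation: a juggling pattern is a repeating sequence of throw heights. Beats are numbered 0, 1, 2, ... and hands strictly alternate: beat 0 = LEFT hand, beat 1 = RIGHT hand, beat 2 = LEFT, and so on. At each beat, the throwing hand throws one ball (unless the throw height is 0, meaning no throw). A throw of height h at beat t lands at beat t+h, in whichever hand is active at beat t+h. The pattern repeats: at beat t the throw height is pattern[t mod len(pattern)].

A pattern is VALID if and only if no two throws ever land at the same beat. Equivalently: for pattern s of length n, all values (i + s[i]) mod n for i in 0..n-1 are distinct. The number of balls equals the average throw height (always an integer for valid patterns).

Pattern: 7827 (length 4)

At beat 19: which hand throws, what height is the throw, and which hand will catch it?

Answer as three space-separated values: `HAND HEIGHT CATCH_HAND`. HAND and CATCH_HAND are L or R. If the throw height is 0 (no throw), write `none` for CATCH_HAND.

Beat 19: 19 mod 2 = 1, so hand = R
Throw height = pattern[19 mod 4] = pattern[3] = 7
Lands at beat 19+7=26, 26 mod 2 = 0, so catch hand = L

Answer: R 7 L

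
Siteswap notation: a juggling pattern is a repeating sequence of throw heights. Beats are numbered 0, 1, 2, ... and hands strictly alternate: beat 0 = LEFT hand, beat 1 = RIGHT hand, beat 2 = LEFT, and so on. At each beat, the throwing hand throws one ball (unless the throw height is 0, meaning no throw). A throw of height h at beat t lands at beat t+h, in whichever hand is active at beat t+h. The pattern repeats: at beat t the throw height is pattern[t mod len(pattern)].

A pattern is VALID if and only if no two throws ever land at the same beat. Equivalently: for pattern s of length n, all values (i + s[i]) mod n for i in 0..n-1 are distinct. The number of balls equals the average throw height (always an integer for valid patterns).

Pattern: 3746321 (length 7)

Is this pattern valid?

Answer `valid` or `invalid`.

Answer: invalid

Derivation:
i=0: (i + s[i]) mod n = (0 + 3) mod 7 = 3
i=1: (i + s[i]) mod n = (1 + 7) mod 7 = 1
i=2: (i + s[i]) mod n = (2 + 4) mod 7 = 6
i=3: (i + s[i]) mod n = (3 + 6) mod 7 = 2
i=4: (i + s[i]) mod n = (4 + 3) mod 7 = 0
i=5: (i + s[i]) mod n = (5 + 2) mod 7 = 0
i=6: (i + s[i]) mod n = (6 + 1) mod 7 = 0
Residues: [3, 1, 6, 2, 0, 0, 0], distinct: False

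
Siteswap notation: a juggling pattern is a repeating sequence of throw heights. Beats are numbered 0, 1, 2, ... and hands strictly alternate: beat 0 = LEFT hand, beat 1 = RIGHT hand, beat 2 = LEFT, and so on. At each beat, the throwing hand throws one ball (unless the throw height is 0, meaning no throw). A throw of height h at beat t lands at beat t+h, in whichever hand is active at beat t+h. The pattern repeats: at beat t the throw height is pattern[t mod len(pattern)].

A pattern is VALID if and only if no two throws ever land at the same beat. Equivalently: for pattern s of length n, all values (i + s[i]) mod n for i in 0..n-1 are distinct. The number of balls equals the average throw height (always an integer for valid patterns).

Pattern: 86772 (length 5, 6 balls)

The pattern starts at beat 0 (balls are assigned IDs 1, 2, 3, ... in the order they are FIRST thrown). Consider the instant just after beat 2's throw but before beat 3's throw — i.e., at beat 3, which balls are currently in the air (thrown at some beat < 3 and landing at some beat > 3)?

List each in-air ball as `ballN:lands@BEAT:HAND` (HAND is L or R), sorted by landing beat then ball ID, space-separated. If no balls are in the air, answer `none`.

Beat 0 (L): throw ball1 h=8 -> lands@8:L; in-air after throw: [b1@8:L]
Beat 1 (R): throw ball2 h=6 -> lands@7:R; in-air after throw: [b2@7:R b1@8:L]
Beat 2 (L): throw ball3 h=7 -> lands@9:R; in-air after throw: [b2@7:R b1@8:L b3@9:R]
Beat 3 (R): throw ball4 h=7 -> lands@10:L; in-air after throw: [b2@7:R b1@8:L b3@9:R b4@10:L]

Answer: ball2:lands@7:R ball1:lands@8:L ball3:lands@9:R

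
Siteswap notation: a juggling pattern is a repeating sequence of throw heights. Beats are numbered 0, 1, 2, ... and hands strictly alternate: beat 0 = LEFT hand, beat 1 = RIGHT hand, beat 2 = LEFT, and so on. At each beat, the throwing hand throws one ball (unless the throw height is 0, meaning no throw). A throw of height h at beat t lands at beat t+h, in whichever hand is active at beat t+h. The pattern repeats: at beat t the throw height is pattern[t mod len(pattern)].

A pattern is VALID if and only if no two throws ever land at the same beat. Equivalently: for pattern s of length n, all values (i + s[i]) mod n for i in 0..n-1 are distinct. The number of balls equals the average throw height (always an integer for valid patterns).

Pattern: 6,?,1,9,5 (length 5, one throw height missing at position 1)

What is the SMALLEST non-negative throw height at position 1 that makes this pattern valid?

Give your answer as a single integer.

i=0: (0 + 6) mod 5 = 1
i=1: s[i]=? (unknown)
i=2: (2 + 1) mod 5 = 3
i=3: (3 + 9) mod 5 = 2
i=4: (4 + 5) mod 5 = 4
Known residues: [1, 2, 3, 4]; need a permutation of 0..4, so missing residue r = 0
Need (1 + s) mod 5 = 0; smallest s = (0 - 1) mod 5 = 4

Answer: 4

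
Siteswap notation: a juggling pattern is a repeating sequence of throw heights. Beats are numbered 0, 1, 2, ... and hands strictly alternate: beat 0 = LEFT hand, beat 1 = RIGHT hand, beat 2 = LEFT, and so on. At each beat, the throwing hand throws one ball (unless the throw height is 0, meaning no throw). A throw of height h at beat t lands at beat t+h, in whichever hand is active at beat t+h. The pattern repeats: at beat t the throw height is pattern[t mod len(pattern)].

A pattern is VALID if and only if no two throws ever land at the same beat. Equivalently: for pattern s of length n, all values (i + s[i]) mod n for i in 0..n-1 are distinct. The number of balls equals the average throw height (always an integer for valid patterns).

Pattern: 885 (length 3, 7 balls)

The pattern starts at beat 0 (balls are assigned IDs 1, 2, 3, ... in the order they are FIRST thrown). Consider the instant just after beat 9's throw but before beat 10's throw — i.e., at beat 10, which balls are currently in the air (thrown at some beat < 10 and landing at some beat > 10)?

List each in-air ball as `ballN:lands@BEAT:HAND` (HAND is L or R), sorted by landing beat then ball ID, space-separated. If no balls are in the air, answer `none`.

Beat 0 (L): throw ball1 h=8 -> lands@8:L; in-air after throw: [b1@8:L]
Beat 1 (R): throw ball2 h=8 -> lands@9:R; in-air after throw: [b1@8:L b2@9:R]
Beat 2 (L): throw ball3 h=5 -> lands@7:R; in-air after throw: [b3@7:R b1@8:L b2@9:R]
Beat 3 (R): throw ball4 h=8 -> lands@11:R; in-air after throw: [b3@7:R b1@8:L b2@9:R b4@11:R]
Beat 4 (L): throw ball5 h=8 -> lands@12:L; in-air after throw: [b3@7:R b1@8:L b2@9:R b4@11:R b5@12:L]
Beat 5 (R): throw ball6 h=5 -> lands@10:L; in-air after throw: [b3@7:R b1@8:L b2@9:R b6@10:L b4@11:R b5@12:L]
Beat 6 (L): throw ball7 h=8 -> lands@14:L; in-air after throw: [b3@7:R b1@8:L b2@9:R b6@10:L b4@11:R b5@12:L b7@14:L]
Beat 7 (R): throw ball3 h=8 -> lands@15:R; in-air after throw: [b1@8:L b2@9:R b6@10:L b4@11:R b5@12:L b7@14:L b3@15:R]
Beat 8 (L): throw ball1 h=5 -> lands@13:R; in-air after throw: [b2@9:R b6@10:L b4@11:R b5@12:L b1@13:R b7@14:L b3@15:R]
Beat 9 (R): throw ball2 h=8 -> lands@17:R; in-air after throw: [b6@10:L b4@11:R b5@12:L b1@13:R b7@14:L b3@15:R b2@17:R]
Beat 10 (L): throw ball6 h=8 -> lands@18:L; in-air after throw: [b4@11:R b5@12:L b1@13:R b7@14:L b3@15:R b2@17:R b6@18:L]

Answer: ball4:lands@11:R ball5:lands@12:L ball1:lands@13:R ball7:lands@14:L ball3:lands@15:R ball2:lands@17:R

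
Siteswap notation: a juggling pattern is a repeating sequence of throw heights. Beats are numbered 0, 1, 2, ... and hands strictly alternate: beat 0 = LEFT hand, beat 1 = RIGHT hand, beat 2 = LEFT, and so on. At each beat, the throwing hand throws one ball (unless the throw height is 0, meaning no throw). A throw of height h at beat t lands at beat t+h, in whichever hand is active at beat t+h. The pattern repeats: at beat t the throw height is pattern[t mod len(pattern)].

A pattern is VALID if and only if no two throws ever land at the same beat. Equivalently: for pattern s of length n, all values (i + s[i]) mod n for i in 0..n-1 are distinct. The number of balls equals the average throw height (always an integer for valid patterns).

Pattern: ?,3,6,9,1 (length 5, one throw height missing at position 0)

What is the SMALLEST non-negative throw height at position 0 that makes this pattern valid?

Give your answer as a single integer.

i=0: s[i]=? (unknown)
i=1: (1 + 3) mod 5 = 4
i=2: (2 + 6) mod 5 = 3
i=3: (3 + 9) mod 5 = 2
i=4: (4 + 1) mod 5 = 0
Known residues: [0, 2, 3, 4]; need a permutation of 0..4, so missing residue r = 1
Need (0 + s) mod 5 = 1; smallest s = (1 - 0) mod 5 = 1

Answer: 1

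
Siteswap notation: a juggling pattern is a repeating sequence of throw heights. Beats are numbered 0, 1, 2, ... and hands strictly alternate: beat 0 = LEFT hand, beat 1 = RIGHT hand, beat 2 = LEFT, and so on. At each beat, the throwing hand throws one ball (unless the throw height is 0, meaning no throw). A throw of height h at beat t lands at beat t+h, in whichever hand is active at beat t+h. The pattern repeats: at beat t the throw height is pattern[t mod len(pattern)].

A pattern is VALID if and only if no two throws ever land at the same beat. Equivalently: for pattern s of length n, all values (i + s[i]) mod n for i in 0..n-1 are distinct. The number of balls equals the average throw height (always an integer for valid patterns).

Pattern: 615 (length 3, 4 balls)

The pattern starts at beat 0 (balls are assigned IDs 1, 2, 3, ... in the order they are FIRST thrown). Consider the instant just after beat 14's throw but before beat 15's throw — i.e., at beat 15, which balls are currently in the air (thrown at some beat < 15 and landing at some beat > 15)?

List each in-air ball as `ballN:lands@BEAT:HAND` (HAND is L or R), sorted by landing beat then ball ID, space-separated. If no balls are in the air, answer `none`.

Answer: ball4:lands@16:L ball1:lands@18:L ball2:lands@19:R

Derivation:
Beat 0 (L): throw ball1 h=6 -> lands@6:L; in-air after throw: [b1@6:L]
Beat 1 (R): throw ball2 h=1 -> lands@2:L; in-air after throw: [b2@2:L b1@6:L]
Beat 2 (L): throw ball2 h=5 -> lands@7:R; in-air after throw: [b1@6:L b2@7:R]
Beat 3 (R): throw ball3 h=6 -> lands@9:R; in-air after throw: [b1@6:L b2@7:R b3@9:R]
Beat 4 (L): throw ball4 h=1 -> lands@5:R; in-air after throw: [b4@5:R b1@6:L b2@7:R b3@9:R]
Beat 5 (R): throw ball4 h=5 -> lands@10:L; in-air after throw: [b1@6:L b2@7:R b3@9:R b4@10:L]
Beat 6 (L): throw ball1 h=6 -> lands@12:L; in-air after throw: [b2@7:R b3@9:R b4@10:L b1@12:L]
Beat 7 (R): throw ball2 h=1 -> lands@8:L; in-air after throw: [b2@8:L b3@9:R b4@10:L b1@12:L]
Beat 8 (L): throw ball2 h=5 -> lands@13:R; in-air after throw: [b3@9:R b4@10:L b1@12:L b2@13:R]
Beat 9 (R): throw ball3 h=6 -> lands@15:R; in-air after throw: [b4@10:L b1@12:L b2@13:R b3@15:R]
Beat 10 (L): throw ball4 h=1 -> lands@11:R; in-air after throw: [b4@11:R b1@12:L b2@13:R b3@15:R]
Beat 11 (R): throw ball4 h=5 -> lands@16:L; in-air after throw: [b1@12:L b2@13:R b3@15:R b4@16:L]
Beat 12 (L): throw ball1 h=6 -> lands@18:L; in-air after throw: [b2@13:R b3@15:R b4@16:L b1@18:L]
Beat 13 (R): throw ball2 h=1 -> lands@14:L; in-air after throw: [b2@14:L b3@15:R b4@16:L b1@18:L]
Beat 14 (L): throw ball2 h=5 -> lands@19:R; in-air after throw: [b3@15:R b4@16:L b1@18:L b2@19:R]
Beat 15 (R): throw ball3 h=6 -> lands@21:R; in-air after throw: [b4@16:L b1@18:L b2@19:R b3@21:R]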